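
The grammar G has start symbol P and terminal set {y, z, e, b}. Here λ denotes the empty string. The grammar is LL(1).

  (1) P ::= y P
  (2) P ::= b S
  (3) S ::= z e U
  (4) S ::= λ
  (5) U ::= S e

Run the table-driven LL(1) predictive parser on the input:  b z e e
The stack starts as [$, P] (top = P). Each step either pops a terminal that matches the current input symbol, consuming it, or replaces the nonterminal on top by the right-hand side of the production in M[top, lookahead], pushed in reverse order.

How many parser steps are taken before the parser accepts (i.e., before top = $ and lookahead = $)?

step 1: stack=$ P  input=b z e e $  — expand P ::= b S
step 2: stack=$ S b  input=b z e e $  — match b
step 3: stack=$ S  input=z e e $  — expand S ::= z e U
step 4: stack=$ U e z  input=z e e $  — match z
step 5: stack=$ U e  input=e e $  — match e
step 6: stack=$ U  input=e $  — expand U ::= S e
step 7: stack=$ e S  input=e $  — expand S ::= λ
step 8: stack=$ e  input=e $  — match e
Accept reached after 8 steps.

8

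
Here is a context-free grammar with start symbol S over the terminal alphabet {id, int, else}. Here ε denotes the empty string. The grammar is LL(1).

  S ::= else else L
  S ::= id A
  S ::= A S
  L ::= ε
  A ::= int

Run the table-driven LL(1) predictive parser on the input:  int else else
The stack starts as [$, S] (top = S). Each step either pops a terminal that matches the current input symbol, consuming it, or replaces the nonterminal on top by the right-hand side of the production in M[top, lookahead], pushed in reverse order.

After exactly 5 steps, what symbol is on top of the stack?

else

     Stack          Input            Action
  1  $ S            int else else $  expand S ::= A S
  2  $ S A          int else else $  expand A ::= int
  3  $ S int        int else else $  match int
  4  $ S            else else $      expand S ::= else else L
  5  $ L else else  else else $      match else
Stack after step 5: $ L else (top = else).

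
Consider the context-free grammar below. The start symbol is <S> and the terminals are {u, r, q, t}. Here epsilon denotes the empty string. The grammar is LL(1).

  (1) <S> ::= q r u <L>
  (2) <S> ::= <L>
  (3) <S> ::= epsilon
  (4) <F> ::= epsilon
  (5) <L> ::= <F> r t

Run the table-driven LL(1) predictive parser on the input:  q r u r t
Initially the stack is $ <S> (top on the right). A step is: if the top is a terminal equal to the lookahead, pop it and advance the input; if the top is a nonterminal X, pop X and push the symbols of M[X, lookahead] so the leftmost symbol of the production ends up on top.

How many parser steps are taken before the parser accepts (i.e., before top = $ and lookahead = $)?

     Stack        Input        Action
  1  $ <S>        q r u r t $  expand <S> ::= q r u <L>
  2  $ <L> u r q  q r u r t $  match q
  3  $ <L> u r    r u r t $    match r
  4  $ <L> u      u r t $      match u
  5  $ <L>        r t $        expand <L> ::= <F> r t
  6  $ t r <F>    r t $        expand <F> ::= epsilon
  7  $ t r        r t $        match r
  8  $ t          t $          match t
Accept reached after 8 steps.

8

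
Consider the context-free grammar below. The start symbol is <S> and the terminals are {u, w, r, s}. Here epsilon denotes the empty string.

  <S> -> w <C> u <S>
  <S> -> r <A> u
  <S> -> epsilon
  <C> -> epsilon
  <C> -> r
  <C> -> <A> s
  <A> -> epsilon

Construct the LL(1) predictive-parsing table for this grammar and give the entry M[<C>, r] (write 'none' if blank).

FIRST(<S>): from <S>->w <C> u <S> we get {w}; from <S>->r <A> u we get {r}; from <S>->epsilon we get {epsilon}. So FIRST(<S>) = {epsilon, r, w}.
FIRST(<A>): from <A>->epsilon we get {epsilon}. So FIRST(<A>) = {epsilon}.
FIRST(<C>): from <C>->epsilon we get {epsilon}; from <C>->r we get {r}; from <C>-><A> s we get {s}. So FIRST(<C>) = {epsilon, r, s}.
FOLLOW(<S>) includes $ since <S> is the start symbol.
FOLLOW(<C>): in <S>->w <C> u <S>, <C> is followed by u <S> with FIRST {u}. Thus FOLLOW(<C>) = {u}.
For <C> -> epsilon: FIRST(epsilon) = {epsilon}, so it goes in M[<C>, t] for t ∈ {}; since epsilon ∈ FIRST, also for every t ∈ FOLLOW(<C>) = {u}.
For <C> -> r: FIRST(r) = {r}, so it goes in M[<C>, t] for t ∈ {r}.
For <C> -> <A> s: FIRST(<A> s) = {s}, so it goes in M[<C>, t] for t ∈ {s}.

<C> -> r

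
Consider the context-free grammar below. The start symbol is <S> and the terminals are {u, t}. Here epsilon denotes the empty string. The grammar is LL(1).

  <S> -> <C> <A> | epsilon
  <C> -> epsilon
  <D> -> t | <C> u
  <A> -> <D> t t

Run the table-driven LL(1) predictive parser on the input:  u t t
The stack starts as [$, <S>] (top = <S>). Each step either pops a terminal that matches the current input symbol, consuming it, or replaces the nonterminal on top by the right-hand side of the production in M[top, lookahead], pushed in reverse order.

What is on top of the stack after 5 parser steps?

step 1: stack=$ <S>  input=u t t $  — expand <S> -> <C> <A>
step 2: stack=$ <A> <C>  input=u t t $  — expand <C> -> epsilon
step 3: stack=$ <A>  input=u t t $  — expand <A> -> <D> t t
step 4: stack=$ t t <D>  input=u t t $  — expand <D> -> <C> u
step 5: stack=$ t t u <C>  input=u t t $  — expand <C> -> epsilon
Stack after step 5: $ t t u (top = u).

u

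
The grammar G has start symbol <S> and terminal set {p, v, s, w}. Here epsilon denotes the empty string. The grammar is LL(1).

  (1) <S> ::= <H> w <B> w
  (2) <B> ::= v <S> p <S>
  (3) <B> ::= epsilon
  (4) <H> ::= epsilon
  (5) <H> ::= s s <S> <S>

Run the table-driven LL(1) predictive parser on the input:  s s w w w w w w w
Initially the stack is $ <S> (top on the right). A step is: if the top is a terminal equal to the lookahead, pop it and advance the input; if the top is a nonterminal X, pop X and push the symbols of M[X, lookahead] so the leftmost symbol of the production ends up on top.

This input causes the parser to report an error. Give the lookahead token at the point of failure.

step 1: stack=$ <S>  input=s s w w w w w w w $  — expand <S> ::= <H> w <B> w
step 2: stack=$ w <B> w <H>  input=s s w w w w w w w $  — expand <H> ::= s s <S> <S>
step 3: stack=$ w <B> w <S> <S> s s  input=s s w w w w w w w $  — match s
step 4: stack=$ w <B> w <S> <S> s  input=s w w w w w w w $  — match s
step 5: stack=$ w <B> w <S> <S>  input=w w w w w w w $  — expand <S> ::= <H> w <B> w
step 6: stack=$ w <B> w <S> w <B> w <H>  input=w w w w w w w $  — expand <H> ::= epsilon
step 7: stack=$ w <B> w <S> w <B> w  input=w w w w w w w $  — match w
step 8: stack=$ w <B> w <S> w <B>  input=w w w w w w $  — expand <B> ::= epsilon
step 9: stack=$ w <B> w <S> w  input=w w w w w w $  — match w
step 10: stack=$ w <B> w <S>  input=w w w w w $  — expand <S> ::= <H> w <B> w
step 11: stack=$ w <B> w w <B> w <H>  input=w w w w w $  — expand <H> ::= epsilon
step 12: stack=$ w <B> w w <B> w  input=w w w w w $  — match w
step 13: stack=$ w <B> w w <B>  input=w w w w $  — expand <B> ::= epsilon
step 14: stack=$ w <B> w w  input=w w w w $  — match w
step 15: stack=$ w <B> w  input=w w w $  — match w
step 16: stack=$ w <B>  input=w w $  — expand <B> ::= epsilon
step 17: stack=$ w  input=w w $  — match w
step 18: stack=$  input=w $  — error: stack empty but input remains

w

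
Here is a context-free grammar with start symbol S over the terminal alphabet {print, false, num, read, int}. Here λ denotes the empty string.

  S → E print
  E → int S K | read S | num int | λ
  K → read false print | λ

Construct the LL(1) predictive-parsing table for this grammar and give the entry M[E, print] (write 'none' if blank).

FIRST(E) = {λ, int, num, read}
FIRST(K) = {λ, read}
FIRST(S) = {int, num, print, read}  (via E print)
FOLLOW(S) includes $ since S is the start symbol.
FOLLOW(E): in S→E print, E is followed by print with FIRST {print}. Thus FOLLOW(E) = {print}.
For E → int S K: FIRST(int S K) = {int}, so it goes in M[E, t] for t ∈ {int}.
For E → read S: FIRST(read S) = {read}, so it goes in M[E, t] for t ∈ {read}.
For E → num int: FIRST(num int) = {num}, so it goes in M[E, t] for t ∈ {num}.
For E → λ: FIRST(λ) = {λ}, so it goes in M[E, t] for t ∈ {}; since λ ∈ FIRST, also for every t ∈ FOLLOW(E) = {print}.

E → λ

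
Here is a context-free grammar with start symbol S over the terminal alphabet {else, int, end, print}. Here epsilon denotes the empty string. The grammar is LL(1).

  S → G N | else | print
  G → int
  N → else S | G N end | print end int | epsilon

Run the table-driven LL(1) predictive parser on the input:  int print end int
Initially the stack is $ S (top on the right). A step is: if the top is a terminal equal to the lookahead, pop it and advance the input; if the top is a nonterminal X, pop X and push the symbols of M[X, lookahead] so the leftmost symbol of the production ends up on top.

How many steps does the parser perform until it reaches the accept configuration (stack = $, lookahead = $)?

7

     Stack            Input                Action
  1  $ S              int print end int $  expand S → G N
  2  $ N G            int print end int $  expand G → int
  3  $ N int          int print end int $  match int
  4  $ N              print end int $      expand N → print end int
  5  $ int end print  print end int $      match print
  6  $ int end        end int $            match end
  7  $ int            int $                match int
Accept reached after 7 steps.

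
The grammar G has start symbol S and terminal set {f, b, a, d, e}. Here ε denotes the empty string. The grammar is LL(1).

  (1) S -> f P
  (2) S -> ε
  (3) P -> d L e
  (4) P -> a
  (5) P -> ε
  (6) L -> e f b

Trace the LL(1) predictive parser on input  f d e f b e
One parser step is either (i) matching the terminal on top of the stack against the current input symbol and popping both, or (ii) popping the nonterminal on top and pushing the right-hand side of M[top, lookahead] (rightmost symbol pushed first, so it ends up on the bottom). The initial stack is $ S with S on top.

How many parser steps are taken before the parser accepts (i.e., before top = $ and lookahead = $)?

step 1: stack=$ S  input=f d e f b e $  — expand S -> f P
step 2: stack=$ P f  input=f d e f b e $  — match f
step 3: stack=$ P  input=d e f b e $  — expand P -> d L e
step 4: stack=$ e L d  input=d e f b e $  — match d
step 5: stack=$ e L  input=e f b e $  — expand L -> e f b
step 6: stack=$ e b f e  input=e f b e $  — match e
step 7: stack=$ e b f  input=f b e $  — match f
step 8: stack=$ e b  input=b e $  — match b
step 9: stack=$ e  input=e $  — match e
Accept reached after 9 steps.

9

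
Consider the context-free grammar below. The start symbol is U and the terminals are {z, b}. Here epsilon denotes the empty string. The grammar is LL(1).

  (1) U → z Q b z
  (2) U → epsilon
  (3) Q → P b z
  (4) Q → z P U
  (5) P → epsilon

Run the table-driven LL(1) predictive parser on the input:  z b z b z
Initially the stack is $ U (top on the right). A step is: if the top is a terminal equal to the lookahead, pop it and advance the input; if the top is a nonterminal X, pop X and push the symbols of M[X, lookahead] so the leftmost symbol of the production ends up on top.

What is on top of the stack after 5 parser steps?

z

step 1: stack=$ U  input=z b z b z $  — expand U → z Q b z
step 2: stack=$ z b Q z  input=z b z b z $  — match z
step 3: stack=$ z b Q  input=b z b z $  — expand Q → P b z
step 4: stack=$ z b z b P  input=b z b z $  — expand P → epsilon
step 5: stack=$ z b z b  input=b z b z $  — match b
Stack after step 5: $ z b z (top = z).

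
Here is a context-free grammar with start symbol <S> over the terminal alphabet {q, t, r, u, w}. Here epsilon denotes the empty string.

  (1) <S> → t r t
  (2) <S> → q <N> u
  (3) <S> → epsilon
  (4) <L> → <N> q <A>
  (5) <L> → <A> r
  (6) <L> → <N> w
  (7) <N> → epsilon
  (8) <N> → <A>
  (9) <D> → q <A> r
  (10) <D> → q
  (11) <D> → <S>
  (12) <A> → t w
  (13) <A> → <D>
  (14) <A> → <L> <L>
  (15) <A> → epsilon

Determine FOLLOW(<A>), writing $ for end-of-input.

FIRST(<S>) = {epsilon, q, t}
FIRST(<D>) = {epsilon, q, t}  (via <S>)
FIRST(<L>) = {q, r, t, w}  (via <N> q <A>, <A> r, <N> w)
FIRST(<A>) = {epsilon, q, r, t, w}  (via <D>, <L> <L>)
FIRST(<N>) = {epsilon, q, r, t, w}  (via <A>)
FOLLOW(<S>) includes $ since <S> is the start symbol.
FOLLOW(<N>): in <S>→q <N> u, <N> is followed by u with FIRST {u}; in <L>→<N> q <A>, <N> is followed by q <A> with FIRST {q}; in <L>→<N> w, <N> is followed by w with FIRST {w}. Thus FOLLOW(<N>) = {q, u, w}.
FOLLOW(<S>): in <D>→<S>, the suffix after <S> is empty, so FOLLOW(<S>) ⊇ FOLLOW(<D>) = {q, r, t, u, w}. Thus FOLLOW(<S>) = {$, q, r, t, u, w}.
FOLLOW(<L>): in <A>→<L> <L> (occurrence 1), <L> is followed by <L> with FIRST {q, r, t, w}; in <A>→<L> <L> (occurrence 2), the suffix after <L> is empty, so FOLLOW(<L>) ⊇ FOLLOW(<A>) = {q, r, t, u, w}. Thus FOLLOW(<L>) = {q, r, t, u, w}.
FOLLOW(<A>): in <L>→<N> q <A>, the suffix after <A> is empty, so FOLLOW(<A>) ⊇ FOLLOW(<L>) = {q, r, t, u, w}; in <L>→<A> r, <A> is followed by r with FIRST {r}; in <N>→<A>, the suffix after <A> is empty, so FOLLOW(<A>) ⊇ FOLLOW(<N>) = {q, u, w}; in <D>→q <A> r, <A> is followed by r with FIRST {r}. Thus FOLLOW(<A>) = {q, r, t, u, w}.
FOLLOW(<D>): in <A>→<D>, the suffix after <D> is empty, so FOLLOW(<D>) ⊇ FOLLOW(<A>) = {q, r, t, u, w}. Thus FOLLOW(<D>) = {q, r, t, u, w}.

{q, r, t, u, w}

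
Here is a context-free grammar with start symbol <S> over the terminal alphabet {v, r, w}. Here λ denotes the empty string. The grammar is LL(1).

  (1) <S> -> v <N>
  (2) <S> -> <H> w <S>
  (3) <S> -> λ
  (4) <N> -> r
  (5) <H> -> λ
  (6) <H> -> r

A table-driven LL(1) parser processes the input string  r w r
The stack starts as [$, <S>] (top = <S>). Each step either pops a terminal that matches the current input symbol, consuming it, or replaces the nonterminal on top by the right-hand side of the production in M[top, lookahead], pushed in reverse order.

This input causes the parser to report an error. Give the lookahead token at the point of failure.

     Stack        Input    Action
  1  $ <S>        r w r $  expand <S> -> <H> w <S>
  2  $ <S> w <H>  r w r $  expand <H> -> r
  3  $ <S> w r    r w r $  match r
  4  $ <S> w      w r $    match w
  5  $ <S>        r $      expand <S> -> <H> w <S>
  6  $ <S> w <H>  r $      expand <H> -> r
  7  $ <S> w r    r $      match r
  8  $ <S> w      $        error: top is terminal w but lookahead is $

$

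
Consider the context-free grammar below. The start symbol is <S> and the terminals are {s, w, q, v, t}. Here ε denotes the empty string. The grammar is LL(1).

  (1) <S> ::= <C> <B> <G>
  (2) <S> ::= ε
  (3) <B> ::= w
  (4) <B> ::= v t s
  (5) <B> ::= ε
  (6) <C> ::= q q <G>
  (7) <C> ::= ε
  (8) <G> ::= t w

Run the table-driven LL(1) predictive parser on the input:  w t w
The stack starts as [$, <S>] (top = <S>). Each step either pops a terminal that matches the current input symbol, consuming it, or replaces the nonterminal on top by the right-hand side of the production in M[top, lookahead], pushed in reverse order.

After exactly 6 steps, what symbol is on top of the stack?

w

step 1: stack=$ <S>  input=w t w $  — expand <S> ::= <C> <B> <G>
step 2: stack=$ <G> <B> <C>  input=w t w $  — expand <C> ::= ε
step 3: stack=$ <G> <B>  input=w t w $  — expand <B> ::= w
step 4: stack=$ <G> w  input=w t w $  — match w
step 5: stack=$ <G>  input=t w $  — expand <G> ::= t w
step 6: stack=$ w t  input=t w $  — match t
Stack after step 6: $ w (top = w).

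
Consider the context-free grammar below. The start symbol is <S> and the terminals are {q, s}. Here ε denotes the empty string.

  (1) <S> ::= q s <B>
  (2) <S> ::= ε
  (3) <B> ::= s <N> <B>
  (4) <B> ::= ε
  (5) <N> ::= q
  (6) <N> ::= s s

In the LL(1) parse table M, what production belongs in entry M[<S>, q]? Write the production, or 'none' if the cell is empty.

FIRST(<S>) = {ε, q}
FIRST(<B>) = {ε, s}
FIRST(<N>) = {q, s}
FOLLOW(<S>) includes $ since <S> is the start symbol.
FOLLOW(<S>): <S> appears on no right-hand side. Thus FOLLOW(<S>) = {$}.
For <S> ::= q s <B>: FIRST(q s <B>) = {q}, so it goes in M[<S>, t] for t ∈ {q}.
For <S> ::= ε: FIRST(ε) = {ε}, so it goes in M[<S>, t] for t ∈ {}; since ε ∈ FIRST, also for every t ∈ FOLLOW(<S>) = {$}.

<S> ::= q s <B>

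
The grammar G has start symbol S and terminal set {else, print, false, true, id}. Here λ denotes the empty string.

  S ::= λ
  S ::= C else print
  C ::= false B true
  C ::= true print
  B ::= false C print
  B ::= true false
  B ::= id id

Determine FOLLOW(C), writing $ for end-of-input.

{else, print}

FIRST(C) = {false, true}
FIRST(B) = {false, id, true}
FIRST(S) = {λ, false, true}  (via C else print)
FOLLOW(S) includes $ since S is the start symbol.
FOLLOW(S): S appears on no right-hand side. Thus FOLLOW(S) = {$}.
FOLLOW(C): in S::=C else print, C is followed by else print with FIRST {else}; in B::=false C print, C is followed by print with FIRST {print}. Thus FOLLOW(C) = {else, print}.
FOLLOW(B): in C::=false B true, B is followed by true with FIRST {true}. Thus FOLLOW(B) = {true}.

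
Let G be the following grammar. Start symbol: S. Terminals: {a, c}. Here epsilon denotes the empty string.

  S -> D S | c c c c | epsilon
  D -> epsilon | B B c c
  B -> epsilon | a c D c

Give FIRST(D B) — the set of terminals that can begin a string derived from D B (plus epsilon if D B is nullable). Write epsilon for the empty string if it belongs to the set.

FIRST(B) = {epsilon, a}
FIRST(D) = {epsilon, a, c}  (via B B c c)
FIRST(S) = {epsilon, a, c}  (via D S)
FIRST(D B): take FIRST of each symbol in turn, carrying on past any symbol whose FIRST contains epsilon; result {epsilon, a, c}.

{epsilon, a, c}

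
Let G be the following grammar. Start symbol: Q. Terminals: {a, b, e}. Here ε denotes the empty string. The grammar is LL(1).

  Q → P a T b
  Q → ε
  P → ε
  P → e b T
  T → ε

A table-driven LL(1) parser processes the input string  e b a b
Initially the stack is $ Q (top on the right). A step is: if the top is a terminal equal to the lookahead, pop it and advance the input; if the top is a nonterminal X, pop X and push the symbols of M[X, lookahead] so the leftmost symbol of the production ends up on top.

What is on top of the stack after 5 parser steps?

     Stack          Input      Action
  1  $ Q            e b a b $  expand Q → P a T b
  2  $ b T a P      e b a b $  expand P → e b T
  3  $ b T a T b e  e b a b $  match e
  4  $ b T a T b    b a b $    match b
  5  $ b T a T      a b $      expand T → ε
Stack after step 5: $ b T a (top = a).

a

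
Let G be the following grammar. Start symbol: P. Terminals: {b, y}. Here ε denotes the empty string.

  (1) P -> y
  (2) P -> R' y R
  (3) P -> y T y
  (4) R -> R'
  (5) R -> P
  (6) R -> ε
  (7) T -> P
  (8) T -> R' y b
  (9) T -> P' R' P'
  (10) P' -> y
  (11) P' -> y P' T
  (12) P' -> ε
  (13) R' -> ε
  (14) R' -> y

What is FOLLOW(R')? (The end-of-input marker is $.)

{$, y}

FIRST(P'): from P'->y we get {y}; from P'->y P' T we get {y}; from P'->ε we get {ε}. So FIRST(P') = {ε, y}.
FIRST(R'): from R'->ε we get {ε}; from R'->y we get {y}. So FIRST(R') = {ε, y}.
FIRST(P): from P->y we get {y}; from P->R' y R we get {y}; from P->y T y we get {y}. So FIRST(P) = {y}.
FIRST(R): from R->R' we get {ε, y}; from R->P we get {y}; from R->ε we get {ε}. So FIRST(R) = {ε, y}.
FIRST(T): from T->P we get {y}; from T->R' y b we get {y}; from T->P' R' P' we get {ε, y}. So FIRST(T) = {ε, y}.
FOLLOW(P) includes $ since P is the start symbol.
FOLLOW(P): in R->P, the suffix after P is empty, so FOLLOW(P) ⊇ FOLLOW(R) = {$, y}; in T->P, the suffix after P is empty, so FOLLOW(P) ⊇ FOLLOW(T) = {y}. Thus FOLLOW(P) = {$, y}.
FOLLOW(R): in P->R' y R, the suffix after R is empty, so FOLLOW(R) ⊇ FOLLOW(P) = {$, y}. Thus FOLLOW(R) = {$, y}.
FOLLOW(T): in P->y T y, T is followed by y with FIRST {y}; in P'->y P' T, the suffix after T is empty, so FOLLOW(T) ⊇ FOLLOW(P') = {y}. Thus FOLLOW(T) = {y}.
FOLLOW(P'): in T->P' R' P' (occurrence 1), P' is followed by R' P' with FIRST {ε, y}; in T->P' R' P' (occurrence 1), the suffix after P' is nullable, so FOLLOW(P') ⊇ FOLLOW(T) = {y}; in T->P' R' P' (occurrence 2), the suffix after P' is empty, so FOLLOW(P') ⊇ FOLLOW(T) = {y}; in P'->y P' T, P' is followed by T with FIRST {ε, y}; in P'->y P' T, the suffix after P' is nullable (adds nothing new). Thus FOLLOW(P') = {y}.
FOLLOW(R'): in P->R' y R, R' is followed by y R with FIRST {y}; in R->R', the suffix after R' is empty, so FOLLOW(R') ⊇ FOLLOW(R) = {$, y}; in T->R' y b, R' is followed by y b with FIRST {y}; in T->P' R' P', R' is followed by P' with FIRST {ε, y}; in T->P' R' P', the suffix after R' is nullable, so FOLLOW(R') ⊇ FOLLOW(T) = {y}. Thus FOLLOW(R') = {$, y}.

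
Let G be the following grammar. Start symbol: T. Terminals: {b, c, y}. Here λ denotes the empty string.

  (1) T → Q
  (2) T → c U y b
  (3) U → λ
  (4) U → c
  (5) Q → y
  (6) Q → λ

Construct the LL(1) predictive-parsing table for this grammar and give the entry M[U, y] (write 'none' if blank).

FIRST(U): from U→λ we get {λ}; from U→c we get {c}. So FIRST(U) = {λ, c}.
FIRST(Q): from Q→y we get {y}; from Q→λ we get {λ}. So FIRST(Q) = {λ, y}.
FIRST(T): from T→Q we get {λ, y}; from T→c U y b we get {c}. So FIRST(T) = {λ, c, y}.
FOLLOW(T) includes $ since T is the start symbol.
FOLLOW(U): in T→c U y b, U is followed by y b with FIRST {y}. Thus FOLLOW(U) = {y}.
For U → λ: FIRST(λ) = {λ}, so it goes in M[U, t] for t ∈ {}; since λ ∈ FIRST, also for every t ∈ FOLLOW(U) = {y}.
For U → c: FIRST(c) = {c}, so it goes in M[U, t] for t ∈ {c}.

U → λ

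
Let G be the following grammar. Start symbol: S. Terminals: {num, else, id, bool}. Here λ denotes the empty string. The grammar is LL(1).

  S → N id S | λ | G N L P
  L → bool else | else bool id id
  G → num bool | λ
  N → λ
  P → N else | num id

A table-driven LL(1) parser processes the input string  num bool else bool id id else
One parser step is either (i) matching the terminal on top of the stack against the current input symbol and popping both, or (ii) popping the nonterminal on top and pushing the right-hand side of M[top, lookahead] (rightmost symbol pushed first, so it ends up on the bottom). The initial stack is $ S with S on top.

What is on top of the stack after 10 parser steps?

      Stack                Input                            Action
   1  $ S                  num bool else bool id id else $  expand S → G N L P
   2  $ P L N G            num bool else bool id id else $  expand G → num bool
   3  $ P L N bool num     num bool else bool id id else $  match num
   4  $ P L N bool         bool else bool id id else $      match bool
   5  $ P L N              else bool id id else $           expand N → λ
   6  $ P L                else bool id id else $           expand L → else bool id id
   7  $ P id id bool else  else bool id id else $           match else
   8  $ P id id bool       bool id id else $                match bool
   9  $ P id id            id id else $                     match id
  10  $ P id               id else $                        match id
Stack after step 10: $ P (top = P).

P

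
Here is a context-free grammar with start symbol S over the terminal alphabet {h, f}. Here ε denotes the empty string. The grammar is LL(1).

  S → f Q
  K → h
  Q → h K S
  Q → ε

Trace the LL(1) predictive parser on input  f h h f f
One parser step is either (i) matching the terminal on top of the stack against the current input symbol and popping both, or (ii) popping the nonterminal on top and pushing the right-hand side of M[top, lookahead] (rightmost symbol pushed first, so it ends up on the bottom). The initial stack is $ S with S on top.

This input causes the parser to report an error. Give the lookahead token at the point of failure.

     Stack    Input        Action
  1  $ S      f h h f f $  expand S → f Q
  2  $ Q f    f h h f f $  match f
  3  $ Q      h h f f $    expand Q → h K S
  4  $ S K h  h h f f $    match h
  5  $ S K    h f f $      expand K → h
  6  $ S h    h f f $      match h
  7  $ S      f f $        expand S → f Q
  8  $ Q f    f f $        match f
  9  $ Q      f $          error: M[Q, f] is empty

f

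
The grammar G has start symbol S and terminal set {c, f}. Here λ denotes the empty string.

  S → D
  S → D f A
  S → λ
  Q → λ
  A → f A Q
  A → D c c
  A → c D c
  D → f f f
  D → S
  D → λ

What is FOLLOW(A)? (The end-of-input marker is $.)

FIRST(Q): from Q→λ we get {λ}. So FIRST(Q) = {λ}.
FIRST(S): from S→D we get {λ, f}; from S→D f A we get {f}; from S→λ we get {λ}. So FIRST(S) = {λ, f}.
FIRST(D): from D→f f f we get {f}; from D→S we get {λ, f}; from D→λ we get {λ}. So FIRST(D) = {λ, f}.
FIRST(A): from A→f A Q we get {f}; from A→D c c we get {c, f}; from A→c D c we get {c}. So FIRST(A) = {c, f}.
FOLLOW(S) includes $ since S is the start symbol.
FOLLOW(S): in D→S, the suffix after S is empty, so FOLLOW(S) ⊇ FOLLOW(D) = {$, c, f}. Thus FOLLOW(S) = {$, c, f}.
FOLLOW(A): in S→D f A, the suffix after A is empty, so FOLLOW(A) ⊇ FOLLOW(S) = {$, c, f}; in A→f A Q, A is followed by Q with FIRST {λ}; in A→f A Q, the suffix after A is nullable (adds nothing new). Thus FOLLOW(A) = {$, c, f}.
FOLLOW(Q): in A→f A Q, the suffix after Q is empty, so FOLLOW(Q) ⊇ FOLLOW(A) = {$, c, f}. Thus FOLLOW(Q) = {$, c, f}.
FOLLOW(D): in S→D, the suffix after D is empty, so FOLLOW(D) ⊇ FOLLOW(S) = {$, c, f}; in S→D f A, D is followed by f A with FIRST {f}; in A→D c c, D is followed by c c with FIRST {c}; in A→c D c, D is followed by c with FIRST {c}. Thus FOLLOW(D) = {$, c, f}.

{$, c, f}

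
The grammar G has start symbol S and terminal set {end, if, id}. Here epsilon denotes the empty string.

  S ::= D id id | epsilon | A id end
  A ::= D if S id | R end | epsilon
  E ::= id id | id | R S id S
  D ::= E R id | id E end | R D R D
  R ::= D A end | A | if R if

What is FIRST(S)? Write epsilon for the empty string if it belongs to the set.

FIRST(S): from S::=D id id we get {end, id, if}; from S::=epsilon we get {epsilon}; from S::=A id end we get {end, id, if}. So FIRST(S) = {epsilon, end, id, if}.
FIRST(A): from A::=D if S id we get {end, id, if}; from A::=R end we get {end, id, if}; from A::=epsilon we get {epsilon}. So FIRST(A) = {epsilon, end, id, if}.
FIRST(E): from E::=id id we get {id}; from E::=id we get {id}; from E::=R S id S we get {end, id, if}. So FIRST(E) = {end, id, if}.
FIRST(D): from D::=E R id we get {end, id, if}; from D::=id E end we get {id}; from D::=R D R D we get {end, id, if}. So FIRST(D) = {end, id, if}.
FIRST(R): from R::=D A end we get {end, id, if}; from R::=A we get {epsilon, end, id, if}; from R::=if R if we get {if}. So FIRST(R) = {epsilon, end, id, if}.

{epsilon, end, id, if}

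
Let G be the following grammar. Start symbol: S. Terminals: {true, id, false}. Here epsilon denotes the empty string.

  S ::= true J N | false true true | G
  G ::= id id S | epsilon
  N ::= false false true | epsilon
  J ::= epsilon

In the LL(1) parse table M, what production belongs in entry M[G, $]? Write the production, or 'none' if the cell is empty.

FIRST(G): from G::=id id S we get {id}; from G::=epsilon we get {epsilon}. So FIRST(G) = {epsilon, id}.
FIRST(N): from N::=false false true we get {false}; from N::=epsilon we get {epsilon}. So FIRST(N) = {epsilon, false}.
FIRST(J): from J::=epsilon we get {epsilon}. So FIRST(J) = {epsilon}.
FIRST(S): from S::=true J N we get {true}; from S::=false true true we get {false}; from S::=G we get {epsilon, id}. So FIRST(S) = {epsilon, false, id, true}.
FOLLOW(S) includes $ since S is the start symbol.
FOLLOW(S): in G::=id id S, the suffix after S is empty, so FOLLOW(S) ⊇ FOLLOW(G) = {$}. Thus FOLLOW(S) = {$}.
FOLLOW(G): in S::=G, the suffix after G is empty, so FOLLOW(G) ⊇ FOLLOW(S) = {$}. Thus FOLLOW(G) = {$}.
For G ::= id id S: FIRST(id id S) = {id}, so it goes in M[G, t] for t ∈ {id}.
For G ::= epsilon: FIRST(epsilon) = {epsilon}, so it goes in M[G, t] for t ∈ {}; since epsilon ∈ FIRST, also for every t ∈ FOLLOW(G) = {$}.

G ::= epsilon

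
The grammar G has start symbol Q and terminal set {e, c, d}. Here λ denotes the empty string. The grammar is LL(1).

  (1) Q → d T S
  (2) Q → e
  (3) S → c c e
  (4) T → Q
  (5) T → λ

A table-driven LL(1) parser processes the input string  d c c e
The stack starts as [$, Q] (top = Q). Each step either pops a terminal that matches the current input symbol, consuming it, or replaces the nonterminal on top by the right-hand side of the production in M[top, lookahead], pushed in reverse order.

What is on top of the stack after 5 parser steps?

     Stack    Input      Action
  1  $ Q      d c c e $  expand Q → d T S
  2  $ S T d  d c c e $  match d
  3  $ S T    c c e $    expand T → λ
  4  $ S      c c e $    expand S → c c e
  5  $ e c c  c c e $    match c
Stack after step 5: $ e c (top = c).

c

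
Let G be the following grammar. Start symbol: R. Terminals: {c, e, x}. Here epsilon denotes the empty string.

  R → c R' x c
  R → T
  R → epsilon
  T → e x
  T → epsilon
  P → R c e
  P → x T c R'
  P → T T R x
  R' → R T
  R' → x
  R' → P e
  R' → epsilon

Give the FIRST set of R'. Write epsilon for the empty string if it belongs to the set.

{epsilon, c, e, x}

FIRST(T): from T→e x we get {e}; from T→epsilon we get {epsilon}. So FIRST(T) = {epsilon, e}.
FIRST(R): from R→c R' x c we get {c}; from R→T we get {epsilon, e}; from R→epsilon we get {epsilon}. So FIRST(R) = {epsilon, c, e}.
FIRST(P): from P→R c e we get {c, e}; from P→x T c R' we get {x}; from P→T T R x we get {c, e, x}. So FIRST(P) = {c, e, x}.
FIRST(R'): from R'→R T we get {epsilon, c, e}; from R'→x we get {x}; from R'→P e we get {c, e, x}; from R'→epsilon we get {epsilon}. So FIRST(R') = {epsilon, c, e, x}.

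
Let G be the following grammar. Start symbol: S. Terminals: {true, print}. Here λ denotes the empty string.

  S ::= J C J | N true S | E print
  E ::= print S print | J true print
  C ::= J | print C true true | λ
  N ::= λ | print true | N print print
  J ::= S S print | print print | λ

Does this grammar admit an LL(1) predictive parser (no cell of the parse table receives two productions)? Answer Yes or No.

No

FIRST(S) = {λ, print, true}
FIRST(E) = {print, true}
FIRST(C) = {λ, print, true}
FIRST(N) = {λ, print}
FIRST(J) = {λ, print, true}
FOLLOW(S) = {$, print, true}
FOLLOW(E) = {print}
FOLLOW(C) = {$, print, true}
FOLLOW(N) = {print, true}
FOLLOW(J) = {$, print, true}
Cell M[C, $] receives both C ::= J and C ::= λ — the grammar is not LL(1).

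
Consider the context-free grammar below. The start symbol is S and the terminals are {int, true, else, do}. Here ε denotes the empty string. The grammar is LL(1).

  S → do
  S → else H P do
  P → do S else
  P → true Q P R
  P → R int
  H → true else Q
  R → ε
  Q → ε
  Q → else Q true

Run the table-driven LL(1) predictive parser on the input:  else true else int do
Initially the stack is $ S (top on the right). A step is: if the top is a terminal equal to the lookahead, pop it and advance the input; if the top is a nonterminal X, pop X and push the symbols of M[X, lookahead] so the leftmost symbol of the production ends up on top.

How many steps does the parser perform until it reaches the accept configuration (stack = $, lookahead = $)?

10

step 1: stack=$ S  input=else true else int do $  — expand S → else H P do
step 2: stack=$ do P H else  input=else true else int do $  — match else
step 3: stack=$ do P H  input=true else int do $  — expand H → true else Q
step 4: stack=$ do P Q else true  input=true else int do $  — match true
step 5: stack=$ do P Q else  input=else int do $  — match else
step 6: stack=$ do P Q  input=int do $  — expand Q → ε
step 7: stack=$ do P  input=int do $  — expand P → R int
step 8: stack=$ do int R  input=int do $  — expand R → ε
step 9: stack=$ do int  input=int do $  — match int
step 10: stack=$ do  input=do $  — match do
Accept reached after 10 steps.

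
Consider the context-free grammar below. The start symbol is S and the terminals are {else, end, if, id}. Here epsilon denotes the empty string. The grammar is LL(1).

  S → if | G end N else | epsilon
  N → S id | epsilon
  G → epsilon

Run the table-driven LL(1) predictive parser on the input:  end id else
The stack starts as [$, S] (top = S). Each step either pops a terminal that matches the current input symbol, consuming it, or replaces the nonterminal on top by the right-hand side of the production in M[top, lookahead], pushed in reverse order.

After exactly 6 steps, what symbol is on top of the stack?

else

     Stack           Input          Action
  1  $ S             end id else $  expand S → G end N else
  2  $ else N end G  end id else $  expand G → epsilon
  3  $ else N end    end id else $  match end
  4  $ else N        id else $      expand N → S id
  5  $ else id S     id else $      expand S → epsilon
  6  $ else id       id else $      match id
Stack after step 6: $ else (top = else).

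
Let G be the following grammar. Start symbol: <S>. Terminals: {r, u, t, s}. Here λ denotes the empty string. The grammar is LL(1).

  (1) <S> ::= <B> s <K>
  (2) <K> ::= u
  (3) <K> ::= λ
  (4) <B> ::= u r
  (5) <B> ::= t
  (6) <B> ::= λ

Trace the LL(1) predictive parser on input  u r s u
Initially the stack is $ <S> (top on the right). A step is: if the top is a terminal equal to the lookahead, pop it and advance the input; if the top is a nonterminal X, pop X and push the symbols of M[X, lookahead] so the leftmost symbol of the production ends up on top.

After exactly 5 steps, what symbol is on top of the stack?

     Stack        Input      Action
  1  $ <S>        u r s u $  expand <S> ::= <B> s <K>
  2  $ <K> s <B>  u r s u $  expand <B> ::= u r
  3  $ <K> s r u  u r s u $  match u
  4  $ <K> s r    r s u $    match r
  5  $ <K> s      s u $      match s
Stack after step 5: $ <K> (top = <K>).

<K>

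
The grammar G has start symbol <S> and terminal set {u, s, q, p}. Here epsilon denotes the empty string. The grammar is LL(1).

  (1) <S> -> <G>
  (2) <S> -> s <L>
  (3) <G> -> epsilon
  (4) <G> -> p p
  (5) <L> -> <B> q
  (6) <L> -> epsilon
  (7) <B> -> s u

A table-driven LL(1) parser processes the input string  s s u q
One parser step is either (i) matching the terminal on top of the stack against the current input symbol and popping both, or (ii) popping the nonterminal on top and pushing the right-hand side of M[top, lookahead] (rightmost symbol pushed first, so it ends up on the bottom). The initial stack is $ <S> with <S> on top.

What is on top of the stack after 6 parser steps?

q

step 1: stack=$ <S>  input=s s u q $  — expand <S> -> s <L>
step 2: stack=$ <L> s  input=s s u q $  — match s
step 3: stack=$ <L>  input=s u q $  — expand <L> -> <B> q
step 4: stack=$ q <B>  input=s u q $  — expand <B> -> s u
step 5: stack=$ q u s  input=s u q $  — match s
step 6: stack=$ q u  input=u q $  — match u
Stack after step 6: $ q (top = q).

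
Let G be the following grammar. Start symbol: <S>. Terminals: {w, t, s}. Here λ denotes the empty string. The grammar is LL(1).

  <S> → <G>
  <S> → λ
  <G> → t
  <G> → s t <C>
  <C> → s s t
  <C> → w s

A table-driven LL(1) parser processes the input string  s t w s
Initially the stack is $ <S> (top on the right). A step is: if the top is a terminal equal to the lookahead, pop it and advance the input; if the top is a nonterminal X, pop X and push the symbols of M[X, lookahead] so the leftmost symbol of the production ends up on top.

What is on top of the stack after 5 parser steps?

w

step 1: stack=$ <S>  input=s t w s $  — expand <S> → <G>
step 2: stack=$ <G>  input=s t w s $  — expand <G> → s t <C>
step 3: stack=$ <C> t s  input=s t w s $  — match s
step 4: stack=$ <C> t  input=t w s $  — match t
step 5: stack=$ <C>  input=w s $  — expand <C> → w s
Stack after step 5: $ s w (top = w).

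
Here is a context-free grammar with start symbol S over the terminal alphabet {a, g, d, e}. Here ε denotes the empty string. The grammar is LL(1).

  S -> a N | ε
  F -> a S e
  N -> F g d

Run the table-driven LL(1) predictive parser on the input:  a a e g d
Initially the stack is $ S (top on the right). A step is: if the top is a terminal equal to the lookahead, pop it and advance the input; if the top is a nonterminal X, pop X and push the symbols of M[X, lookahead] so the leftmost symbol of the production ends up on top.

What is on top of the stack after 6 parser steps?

e

step 1: stack=$ S  input=a a e g d $  — expand S -> a N
step 2: stack=$ N a  input=a a e g d $  — match a
step 3: stack=$ N  input=a e g d $  — expand N -> F g d
step 4: stack=$ d g F  input=a e g d $  — expand F -> a S e
step 5: stack=$ d g e S a  input=a e g d $  — match a
step 6: stack=$ d g e S  input=e g d $  — expand S -> ε
Stack after step 6: $ d g e (top = e).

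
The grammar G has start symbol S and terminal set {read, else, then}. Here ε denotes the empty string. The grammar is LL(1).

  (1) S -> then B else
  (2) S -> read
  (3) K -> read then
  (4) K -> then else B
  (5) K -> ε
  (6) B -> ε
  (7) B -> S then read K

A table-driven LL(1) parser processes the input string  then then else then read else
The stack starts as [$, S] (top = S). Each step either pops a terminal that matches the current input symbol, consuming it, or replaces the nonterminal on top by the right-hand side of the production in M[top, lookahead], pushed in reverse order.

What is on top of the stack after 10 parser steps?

step 1: stack=$ S  input=then then else then read else $  — expand S -> then B else
step 2: stack=$ else B then  input=then then else then read else $  — match then
step 3: stack=$ else B  input=then else then read else $  — expand B -> S then read K
step 4: stack=$ else K read then S  input=then else then read else $  — expand S -> then B else
step 5: stack=$ else K read then else B then  input=then else then read else $  — match then
step 6: stack=$ else K read then else B  input=else then read else $  — expand B -> ε
step 7: stack=$ else K read then else  input=else then read else $  — match else
step 8: stack=$ else K read then  input=then read else $  — match then
step 9: stack=$ else K read  input=read else $  — match read
step 10: stack=$ else K  input=else $  — expand K -> ε
Stack after step 10: $ else (top = else).

else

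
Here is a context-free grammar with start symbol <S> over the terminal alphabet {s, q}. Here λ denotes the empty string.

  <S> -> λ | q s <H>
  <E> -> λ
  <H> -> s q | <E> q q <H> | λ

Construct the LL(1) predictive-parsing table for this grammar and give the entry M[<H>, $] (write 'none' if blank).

FIRST(<S>) = {λ, q}
FIRST(<E>) = {λ}
FIRST(<H>) = {λ, q, s}  (via <E> q q <H>)
FOLLOW(<S>) includes $ since <S> is the start symbol.
FOLLOW(<S>): <S> appears on no right-hand side. Thus FOLLOW(<S>) = {$}.
FOLLOW(<H>): in <S>->q s <H>, the suffix after <H> is empty, so FOLLOW(<H>) ⊇ FOLLOW(<S>) = {$}; in <H>-><E> q q <H>, the suffix after <H> is empty (adds nothing new). Thus FOLLOW(<H>) = {$}.
For <H> -> s q: FIRST(s q) = {s}, so it goes in M[<H>, t] for t ∈ {s}.
For <H> -> <E> q q <H>: FIRST(<E> q q <H>) = {q}, so it goes in M[<H>, t] for t ∈ {q}.
For <H> -> λ: FIRST(λ) = {λ}, so it goes in M[<H>, t] for t ∈ {}; since λ ∈ FIRST, also for every t ∈ FOLLOW(<H>) = {$}.

<H> -> λ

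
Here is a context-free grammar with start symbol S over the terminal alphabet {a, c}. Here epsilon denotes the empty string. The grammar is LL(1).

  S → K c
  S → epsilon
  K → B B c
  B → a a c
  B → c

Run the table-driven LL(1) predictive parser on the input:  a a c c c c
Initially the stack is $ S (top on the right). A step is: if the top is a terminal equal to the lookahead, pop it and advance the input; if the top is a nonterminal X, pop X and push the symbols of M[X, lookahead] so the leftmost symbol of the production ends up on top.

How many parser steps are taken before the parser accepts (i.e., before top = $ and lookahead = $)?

step 1: stack=$ S  input=a a c c c c $  — expand S → K c
step 2: stack=$ c K  input=a a c c c c $  — expand K → B B c
step 3: stack=$ c c B B  input=a a c c c c $  — expand B → a a c
step 4: stack=$ c c B c a a  input=a a c c c c $  — match a
step 5: stack=$ c c B c a  input=a c c c c $  — match a
step 6: stack=$ c c B c  input=c c c c $  — match c
step 7: stack=$ c c B  input=c c c $  — expand B → c
step 8: stack=$ c c c  input=c c c $  — match c
step 9: stack=$ c c  input=c c $  — match c
step 10: stack=$ c  input=c $  — match c
Accept reached after 10 steps.

10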